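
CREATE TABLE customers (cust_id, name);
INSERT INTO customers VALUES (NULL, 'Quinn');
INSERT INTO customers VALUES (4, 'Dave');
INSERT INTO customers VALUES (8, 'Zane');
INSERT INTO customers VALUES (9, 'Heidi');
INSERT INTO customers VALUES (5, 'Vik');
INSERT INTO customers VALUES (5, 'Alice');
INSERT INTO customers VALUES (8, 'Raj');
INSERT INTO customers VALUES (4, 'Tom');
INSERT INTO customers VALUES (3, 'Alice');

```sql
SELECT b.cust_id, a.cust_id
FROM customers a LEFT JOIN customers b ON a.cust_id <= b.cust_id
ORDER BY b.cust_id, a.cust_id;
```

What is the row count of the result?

LEFT JOIN keeps every row from `customers a`; unmatched rows get NULL for `customers b`'s columns.
Matching on a.cust_id <= b.cust_id. A NULL in a compared column never satisfies the condition.
- a row (cust_id=NULL): no match → kept, b columns NULL.
- a row (cust_id=4): matches 7 b row(s) → 7 output row(s).
- a row (cust_id=8): matches 3 b row(s) → 3 output row(s).
- a row (cust_id=9): matches 1 b row(s) → 1 output row(s).
- a row (cust_id=5): matches 5 b row(s) → 5 output row(s).
- a row (cust_id=5): matches 5 b row(s) → 5 output row(s).
- a row (cust_id=8): matches 3 b row(s) → 3 output row(s).
- a row (cust_id=4): matches 7 b row(s) → 7 output row(s).
- a row (cust_id=3): matches 8 b row(s) → 8 output row(s).
Total: 39 matched + 1 padded = 40 rows.

40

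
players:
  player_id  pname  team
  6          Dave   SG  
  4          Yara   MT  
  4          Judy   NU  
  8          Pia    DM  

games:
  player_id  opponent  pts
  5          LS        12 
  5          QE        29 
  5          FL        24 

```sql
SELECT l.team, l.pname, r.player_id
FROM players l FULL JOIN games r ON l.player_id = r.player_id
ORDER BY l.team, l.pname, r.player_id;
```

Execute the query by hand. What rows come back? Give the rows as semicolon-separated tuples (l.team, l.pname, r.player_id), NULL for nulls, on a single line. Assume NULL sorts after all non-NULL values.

(DM, Pia, NULL); (MT, Yara, NULL); (NU, Judy, NULL); (SG, Dave, NULL); (NULL, NULL, 5); (NULL, NULL, 5); (NULL, NULL, 5)

FULL OUTER JOIN keeps every row from both sides; unmatched rows get NULL for the other side's columns.
Matching on l.player_id = r.player_id.
- l[0] player_id=6 → no match; kept with NULLs on the r side.
- l[1] player_id=4 → no match; kept with NULLs on the r side.
- l[2] player_id=4 → no match; kept with NULLs on the r side.
- l[3] player_id=8 → no match; kept with NULLs on the r side.
- 3 r row(s) had no l match → kept, l columns NULL.
After projecting and ordering:
l.team | l.pname | r.player_id
DM | Pia | NULL
MT | Yara | NULL
NU | Judy | NULL
SG | Dave | NULL
NULL | NULL | 5
NULL | NULL | 5
NULL | NULL | 5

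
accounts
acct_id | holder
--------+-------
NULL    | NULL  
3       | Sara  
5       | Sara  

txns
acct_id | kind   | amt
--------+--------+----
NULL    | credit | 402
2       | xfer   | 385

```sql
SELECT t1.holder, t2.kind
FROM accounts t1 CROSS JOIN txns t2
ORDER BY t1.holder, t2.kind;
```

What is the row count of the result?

6

CROSS JOIN pairs every row of `accounts` with every row of `txns`: 3 × 2 = 6 rows.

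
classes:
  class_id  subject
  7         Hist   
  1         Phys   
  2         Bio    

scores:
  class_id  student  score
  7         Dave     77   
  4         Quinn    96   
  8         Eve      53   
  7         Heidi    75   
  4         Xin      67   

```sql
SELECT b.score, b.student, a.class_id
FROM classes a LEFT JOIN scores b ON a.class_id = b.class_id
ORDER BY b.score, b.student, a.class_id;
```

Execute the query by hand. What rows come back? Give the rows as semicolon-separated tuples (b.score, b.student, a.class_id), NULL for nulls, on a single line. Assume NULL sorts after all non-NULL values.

(75, Heidi, 7); (77, Dave, 7); (NULL, NULL, 1); (NULL, NULL, 2)

LEFT JOIN keeps every row from `classes`; unmatched rows get NULL for `scores`'s columns.
Matching on a.class_id = b.class_id.
Matched pairs: 2; unmatched a rows kept: 2.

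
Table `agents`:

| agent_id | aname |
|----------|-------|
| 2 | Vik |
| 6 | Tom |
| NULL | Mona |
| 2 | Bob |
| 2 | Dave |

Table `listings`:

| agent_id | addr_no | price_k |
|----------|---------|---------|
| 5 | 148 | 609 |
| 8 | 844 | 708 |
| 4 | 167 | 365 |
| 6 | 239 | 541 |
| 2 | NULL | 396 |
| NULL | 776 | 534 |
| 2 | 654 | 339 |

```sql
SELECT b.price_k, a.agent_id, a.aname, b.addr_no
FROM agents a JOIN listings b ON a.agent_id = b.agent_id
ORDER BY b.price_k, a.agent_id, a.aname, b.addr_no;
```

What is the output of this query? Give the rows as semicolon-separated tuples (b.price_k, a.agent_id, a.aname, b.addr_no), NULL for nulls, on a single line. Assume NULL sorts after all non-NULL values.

(339, 2, Bob, 654); (339, 2, Dave, 654); (339, 2, Vik, 654); (396, 2, Bob, NULL); (396, 2, Dave, NULL); (396, 2, Vik, NULL); (541, 6, Tom, 239)

INNER JOIN keeps only pairs where the ON condition holds.
Matching on a.agent_id = b.agent_id. A NULL in a compared column never satisfies the condition.
Matched pairs: 7.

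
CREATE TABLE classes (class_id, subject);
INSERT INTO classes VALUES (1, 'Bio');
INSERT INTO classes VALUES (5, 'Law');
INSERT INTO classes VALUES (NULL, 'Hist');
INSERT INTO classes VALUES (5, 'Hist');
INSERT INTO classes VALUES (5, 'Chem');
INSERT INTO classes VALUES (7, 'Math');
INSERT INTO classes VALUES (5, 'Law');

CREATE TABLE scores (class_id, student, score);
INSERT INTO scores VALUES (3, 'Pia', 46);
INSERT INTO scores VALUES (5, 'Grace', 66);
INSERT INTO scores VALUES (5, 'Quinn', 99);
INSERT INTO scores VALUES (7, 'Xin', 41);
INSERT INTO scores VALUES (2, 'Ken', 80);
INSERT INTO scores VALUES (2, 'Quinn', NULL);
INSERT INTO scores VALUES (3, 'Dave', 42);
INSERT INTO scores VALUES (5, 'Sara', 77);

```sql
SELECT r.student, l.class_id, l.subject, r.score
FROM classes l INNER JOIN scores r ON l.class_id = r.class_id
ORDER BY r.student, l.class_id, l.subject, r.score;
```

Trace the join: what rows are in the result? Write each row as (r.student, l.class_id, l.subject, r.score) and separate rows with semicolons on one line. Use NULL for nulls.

(Grace, 5, Chem, 66); (Grace, 5, Hist, 66); (Grace, 5, Law, 66); (Grace, 5, Law, 66); (Quinn, 5, Chem, 99); (Quinn, 5, Hist, 99); (Quinn, 5, Law, 99); (Quinn, 5, Law, 99); (Sara, 5, Chem, 77); (Sara, 5, Hist, 77); (Sara, 5, Law, 77); (Sara, 5, Law, 77); (Xin, 7, Math, 41)

INNER JOIN keeps only pairs where the ON condition holds.
Matching on l.class_id = r.class_id. A NULL in a compared column never satisfies the condition.
- l (class_id=1) has no partner → excluded.
- l (class_id=5) pairs with 3 row(s) of r.
- l (class_id=NULL) has no partner → excluded.
- l (class_id=5) pairs with 3 row(s) of r.
- l (class_id=5) pairs with 3 row(s) of r.
- l (class_id=7) pairs with 1 row(s) of r.
- l (class_id=5) pairs with 3 row(s) of r.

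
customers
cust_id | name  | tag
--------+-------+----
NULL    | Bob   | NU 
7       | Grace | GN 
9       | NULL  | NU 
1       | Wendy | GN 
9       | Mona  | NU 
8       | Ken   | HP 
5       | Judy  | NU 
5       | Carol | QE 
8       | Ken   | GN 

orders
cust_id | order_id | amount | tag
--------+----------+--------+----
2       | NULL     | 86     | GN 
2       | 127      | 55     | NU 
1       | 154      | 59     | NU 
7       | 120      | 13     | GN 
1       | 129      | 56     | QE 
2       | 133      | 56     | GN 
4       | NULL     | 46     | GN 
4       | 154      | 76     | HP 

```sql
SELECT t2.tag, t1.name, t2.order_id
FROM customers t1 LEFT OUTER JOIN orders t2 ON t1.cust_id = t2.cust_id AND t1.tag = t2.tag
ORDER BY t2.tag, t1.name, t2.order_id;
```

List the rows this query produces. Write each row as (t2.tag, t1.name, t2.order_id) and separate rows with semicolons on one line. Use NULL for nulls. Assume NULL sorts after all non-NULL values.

(GN, Grace, 120); (NULL, Bob, NULL); (NULL, Carol, NULL); (NULL, Judy, NULL); (NULL, Ken, NULL); (NULL, Ken, NULL); (NULL, Mona, NULL); (NULL, Wendy, NULL); (NULL, NULL, NULL)

LEFT JOIN keeps every row from `customers`; unmatched rows get NULL for `orders`'s columns.
Matching on t1.cust_id = t2.cust_id AND t1.tag = t2.tag. A NULL in a compared column never satisfies the condition.
- t1 (cust_id=NULL, tag=NU) has no partner → padded with NULL.
- t1 (cust_id=7, tag=GN) pairs with 1 row(s) of t2.
- t1 (cust_id=9, tag=NU) has no partner → padded with NULL.
- t1 (cust_id=1, tag=GN) has no partner → padded with NULL.
- t1 (cust_id=9, tag=NU) has no partner → padded with NULL.
- t1 (cust_id=8, tag=HP) has no partner → padded with NULL.
- t1 (cust_id=5, tag=NU) has no partner → padded with NULL.
- t1 (cust_id=5, tag=QE) has no partner → padded with NULL.
- t1 (cust_id=8, tag=GN) has no partner → padded with NULL.
After projecting and ordering:
t2.tag | t1.name | t2.order_id
GN | Grace | 120
NULL | Bob | NULL
NULL | Carol | NULL
NULL | Judy | NULL
NULL | Ken | NULL
NULL | Ken | NULL
NULL | Mona | NULL
NULL | Wendy | NULL
NULL | NULL | NULL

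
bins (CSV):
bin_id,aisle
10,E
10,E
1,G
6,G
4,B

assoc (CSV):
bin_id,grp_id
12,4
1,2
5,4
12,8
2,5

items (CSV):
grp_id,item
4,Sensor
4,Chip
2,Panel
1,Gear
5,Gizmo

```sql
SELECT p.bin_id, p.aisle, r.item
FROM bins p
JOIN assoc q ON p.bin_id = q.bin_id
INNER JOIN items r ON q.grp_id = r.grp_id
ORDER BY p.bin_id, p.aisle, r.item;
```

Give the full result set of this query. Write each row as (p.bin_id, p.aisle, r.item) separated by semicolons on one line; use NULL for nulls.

Step 1 — p INNER JOIN q on bin_id → 1 row(s).
Then INNER JOIN `items r` on grp_id: keep only rows whose q.grp_id appears in r.

(1, G, Panel)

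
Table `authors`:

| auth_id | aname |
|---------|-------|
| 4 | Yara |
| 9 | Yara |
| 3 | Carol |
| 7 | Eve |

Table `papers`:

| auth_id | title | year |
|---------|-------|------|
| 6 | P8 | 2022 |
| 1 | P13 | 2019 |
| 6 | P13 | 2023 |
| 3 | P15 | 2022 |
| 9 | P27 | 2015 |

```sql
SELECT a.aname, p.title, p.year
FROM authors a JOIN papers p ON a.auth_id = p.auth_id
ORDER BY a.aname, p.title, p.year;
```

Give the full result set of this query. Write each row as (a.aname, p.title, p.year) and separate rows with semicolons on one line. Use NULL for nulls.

INNER JOIN keeps only pairs where the ON condition holds.
Matching on a.auth_id = p.auth_id.
Matched pairs: 2.

(Carol, P15, 2022); (Yara, P27, 2015)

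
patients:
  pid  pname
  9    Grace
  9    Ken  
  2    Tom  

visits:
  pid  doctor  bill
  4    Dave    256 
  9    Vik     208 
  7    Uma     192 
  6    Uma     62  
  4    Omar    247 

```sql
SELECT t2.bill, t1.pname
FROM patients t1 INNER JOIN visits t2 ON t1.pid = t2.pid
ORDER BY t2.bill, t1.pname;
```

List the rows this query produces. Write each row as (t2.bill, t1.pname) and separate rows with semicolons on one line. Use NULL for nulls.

INNER JOIN keeps only pairs where the ON condition holds.
Matching on t1.pid = t2.pid.
- pid=9: 1 matching t2 row(s), so 1 row(s) emitted.
- pid=9: 1 matching t2 row(s), so 1 row(s) emitted.
- pid=2: no matching t2 row, dropped.
After projecting and ordering:
t2.bill | t1.pname
208 | Grace
208 | Ken

(208, Grace); (208, Ken)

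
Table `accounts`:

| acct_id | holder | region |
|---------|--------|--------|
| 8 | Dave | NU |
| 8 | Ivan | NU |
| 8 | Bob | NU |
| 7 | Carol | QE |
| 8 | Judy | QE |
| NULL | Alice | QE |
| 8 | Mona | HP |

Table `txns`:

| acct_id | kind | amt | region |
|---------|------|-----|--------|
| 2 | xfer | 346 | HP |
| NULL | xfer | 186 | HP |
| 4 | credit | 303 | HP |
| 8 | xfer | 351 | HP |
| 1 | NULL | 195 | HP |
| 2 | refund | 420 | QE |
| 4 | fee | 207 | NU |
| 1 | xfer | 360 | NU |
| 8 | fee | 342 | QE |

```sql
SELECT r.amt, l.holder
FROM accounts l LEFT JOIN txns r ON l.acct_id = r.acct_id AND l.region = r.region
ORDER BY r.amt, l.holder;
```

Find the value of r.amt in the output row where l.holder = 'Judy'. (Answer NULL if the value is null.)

342

LEFT JOIN keeps every row from `accounts`; unmatched rows get NULL for `txns`'s columns.
Matching on l.acct_id = r.acct_id AND l.region = r.region. A NULL in a compared column never satisfies the condition.
- l (acct_id=8, region=NU) has no partner → padded with NULL.
- l (acct_id=8, region=NU) has no partner → padded with NULL.
- l (acct_id=8, region=NU) has no partner → padded with NULL.
- l (acct_id=7, region=QE) has no partner → padded with NULL.
- l (acct_id=8, region=QE) pairs with 1 row(s) of r.
- l (acct_id=NULL, region=QE) has no partner → padded with NULL.
- l (acct_id=8, region=HP) pairs with 1 row(s) of r.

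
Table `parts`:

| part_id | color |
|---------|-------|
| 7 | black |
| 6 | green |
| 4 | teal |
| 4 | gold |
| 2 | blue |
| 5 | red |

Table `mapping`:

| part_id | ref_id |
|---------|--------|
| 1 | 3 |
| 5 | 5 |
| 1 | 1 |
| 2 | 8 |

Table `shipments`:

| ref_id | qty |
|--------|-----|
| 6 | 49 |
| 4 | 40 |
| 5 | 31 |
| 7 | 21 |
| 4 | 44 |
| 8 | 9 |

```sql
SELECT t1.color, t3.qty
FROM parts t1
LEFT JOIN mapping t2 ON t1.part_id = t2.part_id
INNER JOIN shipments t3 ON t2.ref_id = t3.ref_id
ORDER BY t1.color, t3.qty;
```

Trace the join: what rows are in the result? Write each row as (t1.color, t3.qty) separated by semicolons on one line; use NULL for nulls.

Evaluate left to right. First `parts t1 LEFT JOIN mapping t2` on part_id: 6 row(s).
Then INNER JOIN `shipments t3` on ref_id: keep only rows whose t2.ref_id appears in t3.

(blue, 9); (red, 31)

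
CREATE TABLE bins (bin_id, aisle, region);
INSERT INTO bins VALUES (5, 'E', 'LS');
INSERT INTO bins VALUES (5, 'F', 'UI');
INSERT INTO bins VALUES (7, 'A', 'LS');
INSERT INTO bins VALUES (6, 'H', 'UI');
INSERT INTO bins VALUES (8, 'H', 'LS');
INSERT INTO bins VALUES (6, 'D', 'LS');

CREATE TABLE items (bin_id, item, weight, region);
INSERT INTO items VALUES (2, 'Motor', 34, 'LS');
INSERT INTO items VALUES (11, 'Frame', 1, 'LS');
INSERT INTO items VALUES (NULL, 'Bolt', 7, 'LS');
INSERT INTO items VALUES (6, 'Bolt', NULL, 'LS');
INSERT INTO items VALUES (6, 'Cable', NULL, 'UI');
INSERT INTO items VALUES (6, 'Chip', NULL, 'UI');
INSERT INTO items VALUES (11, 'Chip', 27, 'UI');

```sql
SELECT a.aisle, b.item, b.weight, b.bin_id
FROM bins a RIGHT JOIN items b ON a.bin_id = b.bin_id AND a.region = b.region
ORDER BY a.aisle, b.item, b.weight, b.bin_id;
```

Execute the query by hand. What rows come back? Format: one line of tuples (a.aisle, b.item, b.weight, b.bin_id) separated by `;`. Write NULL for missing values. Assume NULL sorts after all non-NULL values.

RIGHT JOIN keeps every row from `items`; unmatched rows get NULL for `bins`'s columns.
Matching on a.bin_id = b.bin_id AND a.region = b.region. A NULL in a compared column never satisfies the condition.
Matched pairs: 3; unmatched b rows kept: 4.

(D, Bolt, NULL, 6); (H, Cable, NULL, 6); (H, Chip, NULL, 6); (NULL, Bolt, 7, NULL); (NULL, Chip, 27, 11); (NULL, Frame, 1, 11); (NULL, Motor, 34, 2)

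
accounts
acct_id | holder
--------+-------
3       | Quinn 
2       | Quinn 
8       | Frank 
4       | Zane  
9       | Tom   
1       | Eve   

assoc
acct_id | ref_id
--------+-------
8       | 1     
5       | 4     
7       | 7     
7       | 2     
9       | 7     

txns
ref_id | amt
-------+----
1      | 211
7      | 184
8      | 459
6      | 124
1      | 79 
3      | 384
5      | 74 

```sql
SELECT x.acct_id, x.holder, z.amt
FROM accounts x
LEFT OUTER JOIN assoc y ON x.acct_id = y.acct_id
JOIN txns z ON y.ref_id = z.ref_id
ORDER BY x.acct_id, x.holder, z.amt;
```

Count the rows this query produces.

3

Step 1 — x LEFT JOIN y on acct_id → 6 row(s).
Then INNER JOIN `txns z` on ref_id: keep only rows whose y.ref_id appears in z.
Result: 3 row(s).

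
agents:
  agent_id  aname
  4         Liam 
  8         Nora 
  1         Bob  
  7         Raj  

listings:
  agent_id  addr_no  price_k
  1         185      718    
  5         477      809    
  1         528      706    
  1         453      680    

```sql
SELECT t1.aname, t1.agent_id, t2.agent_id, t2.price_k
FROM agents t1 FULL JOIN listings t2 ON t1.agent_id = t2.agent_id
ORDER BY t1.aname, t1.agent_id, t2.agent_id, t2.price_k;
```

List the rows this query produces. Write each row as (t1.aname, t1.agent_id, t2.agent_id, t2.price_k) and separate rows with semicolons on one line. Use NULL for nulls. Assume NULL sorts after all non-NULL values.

(Bob, 1, 1, 680); (Bob, 1, 1, 706); (Bob, 1, 1, 718); (Liam, 4, NULL, NULL); (Nora, 8, NULL, NULL); (Raj, 7, NULL, NULL); (NULL, NULL, 5, 809)

FULL OUTER JOIN keeps every row from both sides; unmatched rows get NULL for the other side's columns.
Matching on t1.agent_id = t2.agent_id.
Matched pairs: 3; unmatched t1 rows kept: 3; unmatched t2 rows kept: 1.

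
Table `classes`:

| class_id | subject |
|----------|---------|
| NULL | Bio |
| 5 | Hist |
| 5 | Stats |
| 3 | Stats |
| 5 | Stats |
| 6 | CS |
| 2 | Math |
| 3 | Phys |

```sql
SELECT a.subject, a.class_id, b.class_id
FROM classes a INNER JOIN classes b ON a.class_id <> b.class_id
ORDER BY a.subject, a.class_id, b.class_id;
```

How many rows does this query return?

34

INNER JOIN keeps only pairs where the ON condition holds.
Matching on a.class_id <> b.class_id. A NULL in a compared column never satisfies the condition.
Matched pairs: 34.
Total: 34 rows.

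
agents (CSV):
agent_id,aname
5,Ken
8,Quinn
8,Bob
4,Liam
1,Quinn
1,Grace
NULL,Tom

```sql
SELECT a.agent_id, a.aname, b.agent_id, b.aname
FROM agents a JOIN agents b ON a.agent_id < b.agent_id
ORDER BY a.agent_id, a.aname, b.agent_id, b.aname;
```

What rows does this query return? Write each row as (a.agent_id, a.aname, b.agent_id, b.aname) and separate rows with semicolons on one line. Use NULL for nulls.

(1, Grace, 4, Liam); (1, Grace, 5, Ken); (1, Grace, 8, Bob); (1, Grace, 8, Quinn); (1, Quinn, 4, Liam); (1, Quinn, 5, Ken); (1, Quinn, 8, Bob); (1, Quinn, 8, Quinn); (4, Liam, 5, Ken); (4, Liam, 8, Bob); (4, Liam, 8, Quinn); (5, Ken, 8, Bob); (5, Ken, 8, Quinn)

INNER JOIN keeps only pairs where the ON condition holds.
Matching on a.agent_id < b.agent_id. A NULL in a compared column never satisfies the condition.
- a[0] agent_id=5 → 2 match(es) in b → 2 row(s).
- a[1] agent_id=8 → no match; dropped.
- a[2] agent_id=8 → no match; dropped.
- a[3] agent_id=4 → 3 match(es) in b → 3 row(s).
- a[4] agent_id=1 → 4 match(es) in b → 4 row(s).
- a[5] agent_id=1 → 4 match(es) in b → 4 row(s).
- a[6] agent_id=NULL → no match; dropped.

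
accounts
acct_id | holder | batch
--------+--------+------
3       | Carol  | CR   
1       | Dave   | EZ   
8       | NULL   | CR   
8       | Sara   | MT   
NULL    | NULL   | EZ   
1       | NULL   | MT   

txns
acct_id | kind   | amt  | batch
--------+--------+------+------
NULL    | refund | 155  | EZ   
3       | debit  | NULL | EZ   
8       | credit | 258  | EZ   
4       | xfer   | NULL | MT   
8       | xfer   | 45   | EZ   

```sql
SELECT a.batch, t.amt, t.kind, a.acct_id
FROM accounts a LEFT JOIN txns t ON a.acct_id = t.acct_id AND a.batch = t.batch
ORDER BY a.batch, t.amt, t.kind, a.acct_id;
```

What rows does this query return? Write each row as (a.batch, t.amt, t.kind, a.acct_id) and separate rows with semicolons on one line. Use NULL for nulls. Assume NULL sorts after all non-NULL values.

(CR, NULL, NULL, 3); (CR, NULL, NULL, 8); (EZ, NULL, NULL, 1); (EZ, NULL, NULL, NULL); (MT, NULL, NULL, 1); (MT, NULL, NULL, 8)

LEFT JOIN keeps every row from `accounts`; unmatched rows get NULL for `txns`'s columns.
Matching on a.acct_id = t.acct_id AND a.batch = t.batch. A NULL in a compared column never satisfies the condition.
- acct_id=3, batch=CR: no t row matches, row kept with t columns NULL.
- acct_id=1, batch=EZ: no t row matches, row kept with t columns NULL.
- acct_id=8, batch=CR: no t row matches, row kept with t columns NULL.
- acct_id=8, batch=MT: no t row matches, row kept with t columns NULL.
- acct_id=NULL, batch=EZ: no t row matches, row kept with t columns NULL.
- acct_id=1, batch=MT: no t row matches, row kept with t columns NULL.
After projecting and ordering:
a.batch | t.amt | t.kind | a.acct_id
CR | NULL | NULL | 3
CR | NULL | NULL | 8
EZ | NULL | NULL | 1
EZ | NULL | NULL | NULL
MT | NULL | NULL | 1
MT | NULL | NULL | 8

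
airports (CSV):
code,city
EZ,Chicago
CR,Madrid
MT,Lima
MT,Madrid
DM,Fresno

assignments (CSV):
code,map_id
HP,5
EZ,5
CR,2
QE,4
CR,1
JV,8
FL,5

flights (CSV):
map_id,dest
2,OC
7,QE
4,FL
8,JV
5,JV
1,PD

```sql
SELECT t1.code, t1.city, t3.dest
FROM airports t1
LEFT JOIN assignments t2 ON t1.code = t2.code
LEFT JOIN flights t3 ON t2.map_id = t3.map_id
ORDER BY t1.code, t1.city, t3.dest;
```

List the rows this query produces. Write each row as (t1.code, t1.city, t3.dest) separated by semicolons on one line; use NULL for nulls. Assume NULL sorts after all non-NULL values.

Evaluate left to right. First `airports t1 LEFT JOIN assignments t2` on code: 6 row(s).
Then LEFT JOIN `flights t3` on map_id: each of those 6 rows is kept; rows whose t2.map_id has no match in t3 get NULL for t3's columns.

(CR, Madrid, OC); (CR, Madrid, PD); (DM, Fresno, NULL); (EZ, Chicago, JV); (MT, Lima, NULL); (MT, Madrid, NULL)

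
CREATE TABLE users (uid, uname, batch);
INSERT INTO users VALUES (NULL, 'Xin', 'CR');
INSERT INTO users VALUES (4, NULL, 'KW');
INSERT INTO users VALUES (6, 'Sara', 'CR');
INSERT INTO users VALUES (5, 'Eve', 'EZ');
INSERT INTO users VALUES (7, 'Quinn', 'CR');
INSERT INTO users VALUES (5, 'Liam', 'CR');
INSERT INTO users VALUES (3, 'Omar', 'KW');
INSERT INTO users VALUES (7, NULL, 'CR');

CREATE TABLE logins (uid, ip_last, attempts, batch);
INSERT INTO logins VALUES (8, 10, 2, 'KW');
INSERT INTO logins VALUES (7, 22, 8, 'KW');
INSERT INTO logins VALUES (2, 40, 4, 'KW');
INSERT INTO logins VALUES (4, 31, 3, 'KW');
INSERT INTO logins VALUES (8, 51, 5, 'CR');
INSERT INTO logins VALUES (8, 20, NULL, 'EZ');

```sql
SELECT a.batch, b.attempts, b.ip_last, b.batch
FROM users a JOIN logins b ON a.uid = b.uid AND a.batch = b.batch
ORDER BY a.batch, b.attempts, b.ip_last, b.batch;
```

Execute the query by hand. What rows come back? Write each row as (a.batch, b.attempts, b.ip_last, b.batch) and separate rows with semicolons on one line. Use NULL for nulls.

(KW, 3, 31, KW)

INNER JOIN keeps only pairs where the ON condition holds.
Matching on a.uid = b.uid AND a.batch = b.batch. A NULL in a compared column never satisfies the condition.
- uid=NULL, batch=CR: no matching b row, dropped.
- uid=4, batch=KW: 1 matching b row(s), so 1 row(s) emitted.
- uid=6, batch=CR: no matching b row, dropped.
- uid=5, batch=EZ: no matching b row, dropped.
- uid=7, batch=CR: no matching b row, dropped.
- uid=5, batch=CR: no matching b row, dropped.
- uid=3, batch=KW: no matching b row, dropped.
- uid=7, batch=CR: no matching b row, dropped.
After projecting and ordering:
a.batch | b.attempts | b.ip_last | b.batch
KW | 3 | 31 | KW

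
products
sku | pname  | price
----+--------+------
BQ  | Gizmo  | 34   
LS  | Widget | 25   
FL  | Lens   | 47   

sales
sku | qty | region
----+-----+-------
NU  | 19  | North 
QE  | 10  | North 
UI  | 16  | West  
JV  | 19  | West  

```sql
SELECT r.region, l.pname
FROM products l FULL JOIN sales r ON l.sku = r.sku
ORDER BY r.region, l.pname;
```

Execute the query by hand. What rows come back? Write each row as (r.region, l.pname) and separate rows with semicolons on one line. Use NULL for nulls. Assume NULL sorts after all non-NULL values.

(North, NULL); (North, NULL); (West, NULL); (West, NULL); (NULL, Gizmo); (NULL, Lens); (NULL, Widget)

FULL OUTER JOIN keeps every row from both sides; unmatched rows get NULL for the other side's columns.
Matching on l.sku = r.sku.
Matched pairs: 0; unmatched l rows kept: 3; unmatched r rows kept: 4.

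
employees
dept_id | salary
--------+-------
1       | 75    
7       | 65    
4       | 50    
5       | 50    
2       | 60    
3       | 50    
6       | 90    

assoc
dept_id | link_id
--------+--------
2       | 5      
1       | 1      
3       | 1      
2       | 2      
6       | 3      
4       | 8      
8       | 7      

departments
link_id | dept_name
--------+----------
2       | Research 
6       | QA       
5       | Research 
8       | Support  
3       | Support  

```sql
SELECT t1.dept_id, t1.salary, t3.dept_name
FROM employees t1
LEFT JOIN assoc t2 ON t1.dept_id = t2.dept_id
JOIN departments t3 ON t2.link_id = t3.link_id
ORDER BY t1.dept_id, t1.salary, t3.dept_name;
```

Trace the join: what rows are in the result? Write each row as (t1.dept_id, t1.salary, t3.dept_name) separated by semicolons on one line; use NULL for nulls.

(2, 60, Research); (2, 60, Research); (4, 50, Support); (6, 90, Support)

Evaluate left to right. First `employees t1 LEFT JOIN assoc t2` on dept_id: 8 row(s).
Then INNER JOIN `departments t3` on link_id: keep only rows whose t2.link_id appears in t3.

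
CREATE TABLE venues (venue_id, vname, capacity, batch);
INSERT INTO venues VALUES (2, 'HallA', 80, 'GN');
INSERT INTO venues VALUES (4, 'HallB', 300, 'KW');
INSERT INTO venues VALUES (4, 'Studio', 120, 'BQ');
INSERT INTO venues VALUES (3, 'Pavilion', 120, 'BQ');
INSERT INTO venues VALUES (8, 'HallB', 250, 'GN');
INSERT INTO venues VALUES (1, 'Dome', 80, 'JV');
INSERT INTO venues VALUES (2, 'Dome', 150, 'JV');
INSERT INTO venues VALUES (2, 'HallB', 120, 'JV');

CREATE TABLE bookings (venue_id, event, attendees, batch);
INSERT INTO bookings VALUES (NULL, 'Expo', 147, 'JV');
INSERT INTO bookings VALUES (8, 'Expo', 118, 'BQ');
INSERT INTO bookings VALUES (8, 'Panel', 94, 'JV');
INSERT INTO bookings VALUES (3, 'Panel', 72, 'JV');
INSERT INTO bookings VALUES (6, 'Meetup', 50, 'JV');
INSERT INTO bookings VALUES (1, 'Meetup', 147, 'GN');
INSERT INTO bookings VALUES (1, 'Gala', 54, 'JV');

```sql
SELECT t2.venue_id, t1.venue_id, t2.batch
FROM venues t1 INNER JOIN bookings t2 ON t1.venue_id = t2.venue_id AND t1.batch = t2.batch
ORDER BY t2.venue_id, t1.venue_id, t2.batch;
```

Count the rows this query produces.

1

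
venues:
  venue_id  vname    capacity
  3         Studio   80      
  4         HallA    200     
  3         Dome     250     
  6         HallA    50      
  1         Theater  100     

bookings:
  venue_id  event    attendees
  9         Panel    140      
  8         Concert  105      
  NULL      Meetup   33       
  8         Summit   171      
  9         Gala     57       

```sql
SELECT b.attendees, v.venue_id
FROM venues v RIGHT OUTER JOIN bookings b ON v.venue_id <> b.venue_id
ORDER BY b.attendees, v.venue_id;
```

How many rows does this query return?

21

RIGHT JOIN keeps every row from `bookings`; unmatched rows get NULL for `venues`'s columns.
Matching on v.venue_id <> b.venue_id. A NULL in a compared column never satisfies the condition.
- venue_id=3: 4 matching b row(s), so 4 row(s) emitted.
- venue_id=4: 4 matching b row(s), so 4 row(s) emitted.
- venue_id=3: 4 matching b row(s), so 4 row(s) emitted.
- venue_id=6: 4 matching b row(s), so 4 row(s) emitted.
- venue_id=1: 4 matching b row(s), so 4 row(s) emitted.
- 1 b row(s) had no v match → kept, v columns NULL.
Total: 20 matched + 1 padded = 21 rows.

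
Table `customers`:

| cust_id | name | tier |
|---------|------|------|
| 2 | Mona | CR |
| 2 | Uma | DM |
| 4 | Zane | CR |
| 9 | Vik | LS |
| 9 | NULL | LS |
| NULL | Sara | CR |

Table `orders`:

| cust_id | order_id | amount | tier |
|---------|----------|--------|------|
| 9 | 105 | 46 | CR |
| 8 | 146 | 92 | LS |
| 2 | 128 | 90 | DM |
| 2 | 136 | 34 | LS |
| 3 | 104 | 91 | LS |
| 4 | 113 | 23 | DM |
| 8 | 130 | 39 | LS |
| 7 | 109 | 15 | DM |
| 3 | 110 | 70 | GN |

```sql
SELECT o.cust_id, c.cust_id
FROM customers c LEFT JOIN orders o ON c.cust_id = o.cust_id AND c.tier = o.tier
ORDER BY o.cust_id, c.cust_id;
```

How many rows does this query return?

LEFT JOIN keeps every row from `customers`; unmatched rows get NULL for `orders`'s columns.
Matching on c.cust_id = o.cust_id AND c.tier = o.tier. A NULL in a compared column never satisfies the condition.
Matched pairs: 1; unmatched c rows kept: 5.
Total: 1 matched + 5 padded = 6 rows.

6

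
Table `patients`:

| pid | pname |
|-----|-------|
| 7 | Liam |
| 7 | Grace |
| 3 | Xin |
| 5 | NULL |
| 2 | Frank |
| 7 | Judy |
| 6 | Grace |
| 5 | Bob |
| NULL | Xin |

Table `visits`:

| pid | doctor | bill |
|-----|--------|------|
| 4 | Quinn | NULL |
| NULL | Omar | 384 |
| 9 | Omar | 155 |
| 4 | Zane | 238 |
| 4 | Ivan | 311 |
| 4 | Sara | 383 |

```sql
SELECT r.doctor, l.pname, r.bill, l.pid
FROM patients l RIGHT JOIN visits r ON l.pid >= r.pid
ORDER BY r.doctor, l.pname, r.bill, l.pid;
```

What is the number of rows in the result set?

26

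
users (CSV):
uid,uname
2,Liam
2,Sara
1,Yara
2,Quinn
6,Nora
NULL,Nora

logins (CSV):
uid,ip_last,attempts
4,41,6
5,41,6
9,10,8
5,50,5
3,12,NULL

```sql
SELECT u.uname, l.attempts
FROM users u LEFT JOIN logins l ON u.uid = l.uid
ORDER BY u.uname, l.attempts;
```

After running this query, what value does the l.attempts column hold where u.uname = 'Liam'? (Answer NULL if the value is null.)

LEFT JOIN keeps every row from `users`; unmatched rows get NULL for `logins`'s columns.
Matching on u.uid = l.uid. A NULL in a compared column never satisfies the condition.
- u[0] uid=2 → no match; kept with NULLs on the l side.
- u[1] uid=2 → no match; kept with NULLs on the l side.
- u[2] uid=1 → no match; kept with NULLs on the l side.
- u[3] uid=2 → no match; kept with NULLs on the l side.
- u[4] uid=6 → no match; kept with NULLs on the l side.
- u[5] uid=NULL → no match; kept with NULLs on the l side.

NULL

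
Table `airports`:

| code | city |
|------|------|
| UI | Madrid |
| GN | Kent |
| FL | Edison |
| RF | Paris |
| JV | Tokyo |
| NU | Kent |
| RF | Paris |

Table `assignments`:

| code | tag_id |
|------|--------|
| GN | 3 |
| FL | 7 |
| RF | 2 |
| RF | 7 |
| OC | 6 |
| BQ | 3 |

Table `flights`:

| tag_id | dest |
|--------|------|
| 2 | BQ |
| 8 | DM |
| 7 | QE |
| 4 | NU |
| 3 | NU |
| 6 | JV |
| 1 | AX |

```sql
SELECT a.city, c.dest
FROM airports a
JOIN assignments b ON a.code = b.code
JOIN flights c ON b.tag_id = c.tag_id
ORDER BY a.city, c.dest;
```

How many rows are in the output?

6

Evaluate left to right. First `airports a INNER JOIN assignments b` on code: 6 row(s).
Then INNER JOIN `flights c` on tag_id: keep only rows whose b.tag_id appears in c.
Result: 6 row(s).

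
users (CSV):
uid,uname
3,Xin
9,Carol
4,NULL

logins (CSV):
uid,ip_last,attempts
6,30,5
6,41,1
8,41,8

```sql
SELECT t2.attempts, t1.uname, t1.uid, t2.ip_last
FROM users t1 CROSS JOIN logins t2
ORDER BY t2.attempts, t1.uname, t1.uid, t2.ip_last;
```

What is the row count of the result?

9

CROSS JOIN pairs every row of `users` with every row of `logins`: 3 × 3 = 9 rows.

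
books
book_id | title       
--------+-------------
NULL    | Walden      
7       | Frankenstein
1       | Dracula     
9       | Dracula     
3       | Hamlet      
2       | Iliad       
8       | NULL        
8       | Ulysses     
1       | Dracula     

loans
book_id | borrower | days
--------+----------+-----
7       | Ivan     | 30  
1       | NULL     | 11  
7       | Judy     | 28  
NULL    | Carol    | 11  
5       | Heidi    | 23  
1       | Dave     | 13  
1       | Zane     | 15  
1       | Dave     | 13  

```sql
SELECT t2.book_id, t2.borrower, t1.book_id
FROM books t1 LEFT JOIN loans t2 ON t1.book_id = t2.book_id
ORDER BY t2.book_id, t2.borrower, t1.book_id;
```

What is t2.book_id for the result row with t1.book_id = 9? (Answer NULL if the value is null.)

LEFT JOIN keeps every row from `books`; unmatched rows get NULL for `loans`'s columns.
Matching on t1.book_id = t2.book_id. A NULL in a compared column never satisfies the condition.
Matched pairs: 10; unmatched t1 rows kept: 6.

NULL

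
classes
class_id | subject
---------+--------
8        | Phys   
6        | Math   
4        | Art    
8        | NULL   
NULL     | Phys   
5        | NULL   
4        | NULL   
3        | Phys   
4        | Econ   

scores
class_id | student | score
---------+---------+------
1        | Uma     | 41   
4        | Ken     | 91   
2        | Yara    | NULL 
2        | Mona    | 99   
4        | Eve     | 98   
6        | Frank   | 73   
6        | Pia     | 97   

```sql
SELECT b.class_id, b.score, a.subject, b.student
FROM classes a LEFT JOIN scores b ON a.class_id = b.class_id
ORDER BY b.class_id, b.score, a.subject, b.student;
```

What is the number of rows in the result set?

13

LEFT JOIN keeps every row from `classes`; unmatched rows get NULL for `scores`'s columns.
Matching on a.class_id = b.class_id. A NULL in a compared column never satisfies the condition.
Matched pairs: 8; unmatched a rows kept: 5.
Total: 8 matched + 5 padded = 13 rows.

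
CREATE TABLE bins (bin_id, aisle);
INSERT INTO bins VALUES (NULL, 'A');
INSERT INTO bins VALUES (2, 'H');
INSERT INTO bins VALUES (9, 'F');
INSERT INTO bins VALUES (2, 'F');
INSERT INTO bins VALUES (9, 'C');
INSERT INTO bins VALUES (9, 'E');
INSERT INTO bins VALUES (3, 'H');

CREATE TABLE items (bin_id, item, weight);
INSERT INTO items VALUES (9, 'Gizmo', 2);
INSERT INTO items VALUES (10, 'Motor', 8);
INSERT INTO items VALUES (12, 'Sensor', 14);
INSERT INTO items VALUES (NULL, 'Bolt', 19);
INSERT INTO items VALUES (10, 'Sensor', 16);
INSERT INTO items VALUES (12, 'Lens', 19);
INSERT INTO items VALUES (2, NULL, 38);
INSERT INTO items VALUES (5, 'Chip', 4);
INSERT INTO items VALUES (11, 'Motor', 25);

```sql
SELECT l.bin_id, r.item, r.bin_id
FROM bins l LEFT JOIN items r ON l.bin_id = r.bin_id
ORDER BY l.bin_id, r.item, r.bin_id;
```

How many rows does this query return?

7

LEFT JOIN keeps every row from `bins`; unmatched rows get NULL for `items`'s columns.
Matching on l.bin_id = r.bin_id. A NULL in a compared column never satisfies the condition.
Matched pairs: 5; unmatched l rows kept: 2.
Total: 5 matched + 2 padded = 7 rows.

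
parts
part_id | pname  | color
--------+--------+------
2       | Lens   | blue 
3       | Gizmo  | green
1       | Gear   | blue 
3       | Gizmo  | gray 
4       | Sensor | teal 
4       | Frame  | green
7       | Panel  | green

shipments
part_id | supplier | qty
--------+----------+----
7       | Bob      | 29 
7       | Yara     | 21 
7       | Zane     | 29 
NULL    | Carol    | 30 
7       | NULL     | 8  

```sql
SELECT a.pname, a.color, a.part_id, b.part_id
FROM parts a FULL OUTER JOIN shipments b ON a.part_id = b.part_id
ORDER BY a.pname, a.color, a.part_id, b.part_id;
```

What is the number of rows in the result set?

11

FULL OUTER JOIN keeps every row from both sides; unmatched rows get NULL for the other side's columns.
Matching on a.part_id = b.part_id. A NULL in a compared column never satisfies the condition.
- a row (part_id=2): no match → kept, b columns NULL.
- a row (part_id=3): no match → kept, b columns NULL.
- a row (part_id=1): no match → kept, b columns NULL.
- a row (part_id=3): no match → kept, b columns NULL.
- a row (part_id=4): no match → kept, b columns NULL.
- a row (part_id=4): no match → kept, b columns NULL.
- a row (part_id=7): matches 4 b row(s) → 4 output row(s).
- 1 b row(s) had no a match → kept, a columns NULL.
Total: 4 matched + 7 padded = 11 rows.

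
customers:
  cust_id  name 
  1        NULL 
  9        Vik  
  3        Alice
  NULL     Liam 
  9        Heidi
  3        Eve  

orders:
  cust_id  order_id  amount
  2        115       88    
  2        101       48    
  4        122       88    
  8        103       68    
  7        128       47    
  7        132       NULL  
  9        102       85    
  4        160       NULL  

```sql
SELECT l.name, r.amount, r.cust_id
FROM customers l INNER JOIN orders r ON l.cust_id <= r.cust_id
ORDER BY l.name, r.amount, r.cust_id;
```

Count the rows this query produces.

INNER JOIN keeps only pairs where the ON condition holds.
Matching on l.cust_id <= r.cust_id. A NULL in a compared column never satisfies the condition.
- l (cust_id=1) pairs with 8 row(s) of r.
- l (cust_id=9) pairs with 1 row(s) of r.
- l (cust_id=3) pairs with 6 row(s) of r.
- l (cust_id=NULL) has no partner → excluded.
- l (cust_id=9) pairs with 1 row(s) of r.
- l (cust_id=3) pairs with 6 row(s) of r.
Total: 22 rows.

22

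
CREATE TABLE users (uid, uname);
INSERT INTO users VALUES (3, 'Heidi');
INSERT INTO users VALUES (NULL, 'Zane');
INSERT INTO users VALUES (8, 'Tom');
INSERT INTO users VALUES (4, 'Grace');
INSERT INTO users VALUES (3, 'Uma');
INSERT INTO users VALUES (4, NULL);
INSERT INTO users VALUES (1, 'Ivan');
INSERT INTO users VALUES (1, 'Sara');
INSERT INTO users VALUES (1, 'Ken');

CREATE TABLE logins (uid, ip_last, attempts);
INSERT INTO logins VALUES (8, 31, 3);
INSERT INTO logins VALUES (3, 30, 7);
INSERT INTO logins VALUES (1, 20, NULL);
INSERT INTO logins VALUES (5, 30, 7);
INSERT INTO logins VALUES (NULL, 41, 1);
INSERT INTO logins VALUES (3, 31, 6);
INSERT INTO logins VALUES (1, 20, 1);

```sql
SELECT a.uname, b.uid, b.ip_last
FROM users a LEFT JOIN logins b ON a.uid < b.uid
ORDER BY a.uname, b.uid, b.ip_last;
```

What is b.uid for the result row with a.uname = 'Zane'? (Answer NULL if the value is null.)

NULL

LEFT JOIN keeps every row from `users`; unmatched rows get NULL for `logins`'s columns.
Matching on a.uid < b.uid. A NULL in a compared column never satisfies the condition.
Matched pairs: 20; unmatched a rows kept: 2.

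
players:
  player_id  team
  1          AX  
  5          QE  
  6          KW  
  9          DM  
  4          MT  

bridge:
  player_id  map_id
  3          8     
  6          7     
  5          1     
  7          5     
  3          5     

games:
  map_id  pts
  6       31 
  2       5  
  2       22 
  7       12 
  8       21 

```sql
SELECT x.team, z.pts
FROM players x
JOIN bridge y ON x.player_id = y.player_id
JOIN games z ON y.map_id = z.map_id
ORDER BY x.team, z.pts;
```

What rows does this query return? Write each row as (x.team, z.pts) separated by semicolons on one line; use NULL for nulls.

(KW, 12)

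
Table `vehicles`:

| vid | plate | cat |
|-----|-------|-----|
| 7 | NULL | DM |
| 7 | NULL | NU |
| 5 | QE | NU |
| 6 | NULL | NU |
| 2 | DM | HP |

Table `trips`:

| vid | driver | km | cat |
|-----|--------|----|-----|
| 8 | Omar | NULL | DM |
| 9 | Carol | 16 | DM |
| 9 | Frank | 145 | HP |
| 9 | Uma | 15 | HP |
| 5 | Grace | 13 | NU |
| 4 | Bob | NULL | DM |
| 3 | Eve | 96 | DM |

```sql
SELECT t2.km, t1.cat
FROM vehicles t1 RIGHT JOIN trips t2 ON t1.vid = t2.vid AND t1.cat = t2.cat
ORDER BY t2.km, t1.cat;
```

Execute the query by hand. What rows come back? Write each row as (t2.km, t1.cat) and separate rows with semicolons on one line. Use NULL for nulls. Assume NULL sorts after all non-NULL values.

(13, NU); (15, NULL); (16, NULL); (96, NULL); (145, NULL); (NULL, NULL); (NULL, NULL)

RIGHT JOIN keeps every row from `trips`; unmatched rows get NULL for `vehicles`'s columns.
Matching on t1.vid = t2.vid AND t1.cat = t2.cat.
- t1[0] vid=7, cat=DM → no match.
- t1[1] vid=7, cat=NU → no match.
- t1[2] vid=5, cat=NU → 1 match(es) in t2 → 1 row(s).
- t1[3] vid=6, cat=NU → no match.
- t1[4] vid=2, cat=HP → no match.
- 6 row(s) from t2 found no t1 partner → padded with NULL.
After projecting and ordering:
t2.km | t1.cat
13 | NU
15 | NULL
16 | NULL
96 | NULL
145 | NULL
NULL | NULL
NULL | NULL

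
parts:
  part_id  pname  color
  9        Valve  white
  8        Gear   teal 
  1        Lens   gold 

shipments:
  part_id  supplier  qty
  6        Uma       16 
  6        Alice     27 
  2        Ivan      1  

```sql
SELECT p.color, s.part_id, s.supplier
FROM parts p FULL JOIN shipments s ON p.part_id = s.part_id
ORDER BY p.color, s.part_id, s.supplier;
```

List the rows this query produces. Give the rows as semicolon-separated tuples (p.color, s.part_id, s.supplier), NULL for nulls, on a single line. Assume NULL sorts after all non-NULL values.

FULL OUTER JOIN keeps every row from both sides; unmatched rows get NULL for the other side's columns.
Matching on p.part_id = s.part_id.
- p[0] part_id=9 → no match; kept with NULLs on the s side.
- p[1] part_id=8 → no match; kept with NULLs on the s side.
- p[2] part_id=1 → no match; kept with NULLs on the s side.
- 3 s row(s) had no p match → kept, p columns NULL.
After projecting and ordering:
p.color | s.part_id | s.supplier
gold | NULL | NULL
teal | NULL | NULL
white | NULL | NULL
NULL | 2 | Ivan
NULL | 6 | Alice
NULL | 6 | Uma

(gold, NULL, NULL); (teal, NULL, NULL); (white, NULL, NULL); (NULL, 2, Ivan); (NULL, 6, Alice); (NULL, 6, Uma)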